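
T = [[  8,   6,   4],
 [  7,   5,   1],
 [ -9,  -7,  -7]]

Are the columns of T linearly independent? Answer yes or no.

no

Row reduce T to echelon form.
R2 ← R2 − (7/8)·R1: [0, -1/4, -5/2]
R3 ← R3 + (9/8)·R1: [0, -1/4, -5/2]
R3 ← R3 − R2: [0, 0, 0]
2 pivots among 3 columns.
Only 2 < 3 pivot columns, so the columns are linearly dependent.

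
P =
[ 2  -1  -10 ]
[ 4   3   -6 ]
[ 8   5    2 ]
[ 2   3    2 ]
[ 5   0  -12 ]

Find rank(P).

3

Row reduce to echelon form.
R2 ← R2 − (2)·R1: [0, 5, 14]
R3 ← R3 − (4)·R1: [0, 9, 42]
R4 ← R4 − R1: [0, 4, 12]
R5 ← R5 − (5/2)·R1: [0, 5/2, 13]
R3 ← R3 − (9/5)·R2: [0, 0, 84/5]
R4 ← R4 − (4/5)·R2: [0, 0, 4/5]
R5 ← R5 − (1/2)·R2: [0, 0, 6]
R4 ← R4 − (1/21)·R3: [0, 0, 0]
R5 ← R5 − (5/14)·R3: [0, 0, 0]
Echelon form has 3 nonzero rows, so rank(P) = 3.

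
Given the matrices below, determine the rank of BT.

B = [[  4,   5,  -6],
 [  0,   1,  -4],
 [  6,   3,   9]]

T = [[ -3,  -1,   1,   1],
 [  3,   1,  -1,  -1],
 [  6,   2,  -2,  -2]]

First compute BT:
[[-33, -11,  11,  11],
 [-21,  -7,   7,   7],
 [ 45,  15, -15, -15]]
Now row reduce the product.
R2 ← R2 − (7/11)·R1: [0, 0, 0, 0]
R3 ← R3 + (15/11)·R1: [0, 0, 0, 0]
1 nonzero row, so rank(BT) = 1.

1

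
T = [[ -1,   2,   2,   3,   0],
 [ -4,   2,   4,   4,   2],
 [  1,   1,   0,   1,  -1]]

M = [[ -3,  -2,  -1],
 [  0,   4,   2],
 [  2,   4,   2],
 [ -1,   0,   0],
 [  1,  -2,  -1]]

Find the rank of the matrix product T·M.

2

First compute TM:
[[  4,  18,   9],
 [ 18,  28,  14],
 [ -5,   4,   2]]
Now row reduce the product.
R2 ← R2 − (9/2)·R1: [0, -53, -53/2]
R3 ← R3 + (5/4)·R1: [0, 53/2, 53/4]
R3 ← R3 + (1/2)·R2: [0, 0, 0]
2 nonzero rows, so rank(TM) = 2.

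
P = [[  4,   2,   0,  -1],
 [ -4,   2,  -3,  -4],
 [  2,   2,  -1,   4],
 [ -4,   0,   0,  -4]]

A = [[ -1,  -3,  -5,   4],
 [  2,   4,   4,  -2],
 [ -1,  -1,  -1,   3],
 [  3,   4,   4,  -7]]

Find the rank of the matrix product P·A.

First compute PA:
[[ -3,  -8, -16,  19],
 [ -1,   7,  15,  -1],
 [ 15,  19,  15, -27],
 [ -8,  -4,   4,  12]]
Now row reduce the product.
R2 ← R2 − (1/3)·R1: [0, 29/3, 61/3, -22/3]
R3 ← R3 + (5)·R1: [0, -21, -65, 68]
R4 ← R4 − (8/3)·R1: [0, 52/3, 140/3, -116/3]
R3 ← R3 + (63/29)·R2: [0, 0, -604/29, 1510/29]
R4 ← R4 − (52/29)·R2: [0, 0, 296/29, -740/29]
R4 ← R4 + (74/151)·R3: [0, 0, 0, 0]
3 nonzero rows, so rank(PA) = 3.

3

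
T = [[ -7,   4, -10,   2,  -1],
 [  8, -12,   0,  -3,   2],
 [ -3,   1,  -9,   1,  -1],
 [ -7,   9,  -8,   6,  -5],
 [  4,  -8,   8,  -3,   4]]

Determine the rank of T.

Row reduce to echelon form.
R2 ← R2 + (8/7)·R1: [0, -52/7, -80/7, -5/7, 6/7]
R3 ← R3 − (3/7)·R1: [0, -5/7, -33/7, 1/7, -4/7]
R4 ← R4 − R1: [0, 5, 2, 4, -4]
R5 ← R5 + (4/7)·R1: [0, -40/7, 16/7, -13/7, 24/7]
R3 ← R3 − (5/52)·R2: [0, 0, -47/13, 11/52, -17/26]
R4 ← R4 + (35/52)·R2: [0, 0, -74/13, 183/52, -89/26]
R5 ← R5 − (10/13)·R2: [0, 0, 144/13, -17/13, 36/13]
R4 ← R4 − (74/47)·R3: [0, 0, 0, 599/188, -225/94]
R5 ← R5 + (144/47)·R3: [0, 0, 0, -31/47, 36/47]
R5 ← R5 + (124/599)·R4: [0, 0, 0, 0, 162/599]
Echelon form has 5 nonzero rows, so rank(T) = 5.

5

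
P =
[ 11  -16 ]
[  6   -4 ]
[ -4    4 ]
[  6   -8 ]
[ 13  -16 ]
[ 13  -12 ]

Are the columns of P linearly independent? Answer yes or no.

Row reduce P to echelon form.
R2 ← R2 − (6/11)·R1: [0, 52/11]
R3 ← R3 + (4/11)·R1: [0, -20/11]
R4 ← R4 − (6/11)·R1: [0, 8/11]
R5 ← R5 − (13/11)·R1: [0, 32/11]
R6 ← R6 − (13/11)·R1: [0, 76/11]
R3 ← R3 + (5/13)·R2: [0, 0]
R4 ← R4 − (2/13)·R2: [0, 0]
R5 ← R5 − (8/13)·R2: [0, 0]
R6 ← R6 − (19/13)·R2: [0, 0]
2 pivots among 2 columns.
Every column is a pivot column, so the columns are linearly independent.

yes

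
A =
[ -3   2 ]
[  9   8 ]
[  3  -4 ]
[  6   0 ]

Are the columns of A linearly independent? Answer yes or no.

Row reduce A to echelon form.
R2 ← R2 + (3)·R1: [0, 14]
R3 ← R3 + R1: [0, -2]
R4 ← R4 + (2)·R1: [0, 4]
R3 ← R3 + (1/7)·R2: [0, 0]
R4 ← R4 − (2/7)·R2: [0, 0]
2 pivots among 2 columns.
Every column is a pivot column, so the columns are linearly independent.

yes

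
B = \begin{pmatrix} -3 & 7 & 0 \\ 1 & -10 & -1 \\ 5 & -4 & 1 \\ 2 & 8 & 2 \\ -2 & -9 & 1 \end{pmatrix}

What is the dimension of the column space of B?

3

Row reduce to echelon form.
R2 ← R2 + (1/3)·R1: [0, -23/3, -1]
R3 ← R3 + (5/3)·R1: [0, 23/3, 1]
R4 ← R4 + (2/3)·R1: [0, 38/3, 2]
R5 ← R5 − (2/3)·R1: [0, -41/3, 1]
R3 ← R3 + R2: [0, 0, 0]
R4 ← R4 + (38/23)·R2: [0, 0, 8/23]
R5 ← R5 − (41/23)·R2: [0, 0, 64/23]
Swap R3 ↔ R4
R5 ← R5 − (8)·R3: [0, 0, 0]
Echelon form has 3 nonzero rows, so rank(B) = 3.
The column space has dimension equal to the rank: 3.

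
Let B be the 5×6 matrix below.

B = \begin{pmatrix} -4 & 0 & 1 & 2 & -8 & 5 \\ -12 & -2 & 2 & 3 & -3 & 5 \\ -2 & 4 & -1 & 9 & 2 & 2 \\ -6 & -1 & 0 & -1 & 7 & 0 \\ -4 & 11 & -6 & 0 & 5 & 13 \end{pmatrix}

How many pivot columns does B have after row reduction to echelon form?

Row reduce to echelon form.
R2 ← R2 − (3)·R1: [0, -2, -1, -3, 21, -10]
R3 ← R3 − (1/2)·R1: [0, 4, -3/2, 8, 6, -1/2]
R4 ← R4 − (3/2)·R1: [0, -1, -3/2, -4, 19, -15/2]
R5 ← R5 − R1: [0, 11, -7, -2, 13, 8]
R3 ← R3 + (2)·R2: [0, 0, -7/2, 2, 48, -41/2]
R4 ← R4 − (1/2)·R2: [0, 0, -1, -5/2, 17/2, -5/2]
R5 ← R5 + (11/2)·R2: [0, 0, -25/2, -37/2, 257/2, -47]
R4 ← R4 − (2/7)·R3: [0, 0, 0, -43/14, -73/14, 47/14]
R5 ← R5 − (25/7)·R3: [0, 0, 0, -359/14, -601/14, 367/14]
R5 ← R5 − (359/43)·R4: [0, 0, 0, 0, 26/43, -78/43]
Echelon form has 5 nonzero rows, so rank(B) = 5.
Each nonzero row contributes one pivot column: 5 pivot columns.

5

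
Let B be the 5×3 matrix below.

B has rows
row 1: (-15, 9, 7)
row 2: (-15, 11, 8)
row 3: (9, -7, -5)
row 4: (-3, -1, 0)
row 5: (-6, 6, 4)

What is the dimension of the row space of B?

2

Row reduce to echelon form.
R2 ← R2 − R1: [0, 2, 1]
R3 ← R3 + (3/5)·R1: [0, -8/5, -4/5]
R4 ← R4 − (1/5)·R1: [0, -14/5, -7/5]
R5 ← R5 − (2/5)·R1: [0, 12/5, 6/5]
R3 ← R3 + (4/5)·R2: [0, 0, 0]
R4 ← R4 + (7/5)·R2: [0, 0, 0]
R5 ← R5 − (6/5)·R2: [0, 0, 0]
Echelon form has 2 nonzero rows, so rank(B) = 2.
The row space has dimension equal to the rank: 2.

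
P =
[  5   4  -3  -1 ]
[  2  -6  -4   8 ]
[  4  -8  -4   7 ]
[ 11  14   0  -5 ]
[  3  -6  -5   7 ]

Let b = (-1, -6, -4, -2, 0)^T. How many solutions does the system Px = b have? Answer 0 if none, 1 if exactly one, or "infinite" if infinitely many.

0

Row reduce the augmented matrix [P | b].
R2 ← R2 − (2/5)·R1: [0, -38/5, -14/5, 42/5, -28/5]
R3 ← R3 − (4/5)·R1: [0, -56/5, -8/5, 39/5, -16/5]
R4 ← R4 − (11/5)·R1: [0, 26/5, 33/5, -14/5, 1/5]
R5 ← R5 − (3/5)·R1: [0, -42/5, -16/5, 38/5, 3/5]
R3 ← R3 − (28/19)·R2: [0, 0, 48/19, -87/19, 96/19]
R4 ← R4 + (13/19)·R2: [0, 0, 89/19, 56/19, -69/19]
R5 ← R5 − (21/19)·R2: [0, 0, -2/19, -32/19, 129/19]
R4 ← R4 − (89/48)·R3: [0, 0, 0, 183/16, -13]
R5 ← R5 + (1/24)·R3: [0, 0, 0, -15/8, 7]
R5 ← R5 + (10/61)·R4: [0, 0, 0, 0, 297/61]
The echelon form has 5 nonzero rows; the last pivot sits in the augmented column, so rank(P) = 4 but rank([P|b]) = 5.
Since the ranks differ, the system is inconsistent.
It has no solutions.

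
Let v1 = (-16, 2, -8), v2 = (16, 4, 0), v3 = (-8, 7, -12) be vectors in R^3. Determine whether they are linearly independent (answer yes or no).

Form the matrix with these vectors as rows and row reduce.
R2 ← R2 + R1: [0, 6, -8]
R3 ← R3 − (1/2)·R1: [0, 6, -8]
R3 ← R3 − R2: [0, 0, 0]
2 nonzero rows, so the 3 vectors span a space of dimension 2.
Since 2 < 3, the vectors are linearly dependent.

no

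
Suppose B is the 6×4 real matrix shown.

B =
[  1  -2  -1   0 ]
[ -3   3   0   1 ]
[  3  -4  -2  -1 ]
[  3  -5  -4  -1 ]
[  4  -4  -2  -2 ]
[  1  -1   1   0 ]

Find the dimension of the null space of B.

Row reduce to echelon form.
R2 ← R2 + (3)·R1: [0, -3, -3, 1]
R3 ← R3 − (3)·R1: [0, 2, 1, -1]
R4 ← R4 − (3)·R1: [0, 1, -1, -1]
R5 ← R5 − (4)·R1: [0, 4, 2, -2]
R6 ← R6 − R1: [0, 1, 2, 0]
R3 ← R3 + (2/3)·R2: [0, 0, -1, -1/3]
R4 ← R4 + (1/3)·R2: [0, 0, -2, -2/3]
R5 ← R5 + (4/3)·R2: [0, 0, -2, -2/3]
R6 ← R6 + (1/3)·R2: [0, 0, 1, 1/3]
R4 ← R4 − (2)·R3: [0, 0, 0, 0]
R5 ← R5 − (2)·R3: [0, 0, 0, 0]
R6 ← R6 + R3: [0, 0, 0, 0]
3 nonzero rows, so rank(B) = 3.
B has 4 columns; by rank–nullity, nullity = 4 − 3 = 1.

1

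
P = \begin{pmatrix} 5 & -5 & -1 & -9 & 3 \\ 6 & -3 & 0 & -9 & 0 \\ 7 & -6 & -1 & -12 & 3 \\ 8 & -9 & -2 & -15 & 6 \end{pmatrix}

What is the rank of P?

2

Row reduce to echelon form.
R2 ← R2 − (6/5)·R1: [0, 3, 6/5, 9/5, -18/5]
R3 ← R3 − (7/5)·R1: [0, 1, 2/5, 3/5, -6/5]
R4 ← R4 − (8/5)·R1: [0, -1, -2/5, -3/5, 6/5]
R3 ← R3 − (1/3)·R2: [0, 0, 0, 0, 0]
R4 ← R4 + (1/3)·R2: [0, 0, 0, 0, 0]
Echelon form has 2 nonzero rows, so rank(P) = 2.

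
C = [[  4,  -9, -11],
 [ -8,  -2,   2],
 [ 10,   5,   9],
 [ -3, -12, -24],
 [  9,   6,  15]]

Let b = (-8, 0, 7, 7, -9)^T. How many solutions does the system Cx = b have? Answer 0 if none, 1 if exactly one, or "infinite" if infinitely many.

0

Row reduce the augmented matrix [C | b].
R2 ← R2 + (2)·R1: [0, -20, -20, -16]
R3 ← R3 − (5/2)·R1: [0, 55/2, 73/2, 27]
R4 ← R4 + (3/4)·R1: [0, -75/4, -129/4, 1]
R5 ← R5 − (9/4)·R1: [0, 105/4, 159/4, 9]
R3 ← R3 + (11/8)·R2: [0, 0, 9, 5]
R4 ← R4 − (15/16)·R2: [0, 0, -27/2, 16]
R5 ← R5 + (21/16)·R2: [0, 0, 27/2, -12]
R4 ← R4 + (3/2)·R3: [0, 0, 0, 47/2]
R5 ← R5 − (3/2)·R3: [0, 0, 0, -39/2]
R5 ← R5 + (39/47)·R4: [0, 0, 0, 0]
The echelon form has 4 nonzero rows; the last pivot sits in the augmented column, so rank(C) = 3 but rank([C|b]) = 4.
Since the ranks differ, the system is inconsistent.
It has no solutions.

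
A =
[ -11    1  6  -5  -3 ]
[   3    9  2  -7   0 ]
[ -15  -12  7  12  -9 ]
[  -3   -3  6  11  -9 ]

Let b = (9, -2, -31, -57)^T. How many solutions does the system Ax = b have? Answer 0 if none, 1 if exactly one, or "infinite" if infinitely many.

Row reduce the augmented matrix [A | b].
R2 ← R2 + (3/11)·R1: [0, 102/11, 40/11, -92/11, -9/11, 5/11]
R3 ← R3 − (15/11)·R1: [0, -147/11, -13/11, 207/11, -54/11, -476/11]
R4 ← R4 − (3/11)·R1: [0, -36/11, 48/11, 136/11, -90/11, -654/11]
R3 ← R3 + (49/34)·R2: [0, 0, 69/17, 115/17, -207/34, -1449/34]
R4 ← R4 + (6/17)·R2: [0, 0, 96/17, 160/17, -144/17, -1008/17]
R4 ← R4 − (32/23)·R3: [0, 0, 0, 0, 0, 0]
The echelon form has 3 nonzero rows, and every pivot lies in the first 5 columns, so rank(A) = rank([A|b]) = 3.
The system is consistent.
rank = 3 < 5 unknowns, so there are infinitely many solutions.

infinite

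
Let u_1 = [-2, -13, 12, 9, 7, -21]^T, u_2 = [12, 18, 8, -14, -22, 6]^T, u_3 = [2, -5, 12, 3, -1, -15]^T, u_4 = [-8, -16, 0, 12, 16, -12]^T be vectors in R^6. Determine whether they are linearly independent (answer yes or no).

no

Form the matrix with these vectors as rows and row reduce.
R2 ← R2 + (6)·R1: [0, -60, 80, 40, 20, -120]
R3 ← R3 + R1: [0, -18, 24, 12, 6, -36]
R4 ← R4 − (4)·R1: [0, 36, -48, -24, -12, 72]
R3 ← R3 − (3/10)·R2: [0, 0, 0, 0, 0, 0]
R4 ← R4 + (3/5)·R2: [0, 0, 0, 0, 0, 0]
2 nonzero rows, so the 4 vectors span a space of dimension 2.
Since 2 < 4, the vectors are linearly dependent.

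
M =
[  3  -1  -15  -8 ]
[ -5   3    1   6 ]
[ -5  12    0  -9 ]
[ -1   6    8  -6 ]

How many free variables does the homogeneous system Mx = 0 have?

1

Row reduce to echelon form.
R2 ← R2 + (5/3)·R1: [0, 4/3, -24, -22/3]
R3 ← R3 + (5/3)·R1: [0, 31/3, -25, -67/3]
R4 ← R4 + (1/3)·R1: [0, 17/3, 3, -26/3]
R3 ← R3 − (31/4)·R2: [0, 0, 161, 69/2]
R4 ← R4 − (17/4)·R2: [0, 0, 105, 45/2]
R4 ← R4 − (15/23)·R3: [0, 0, 0, 0]
3 nonzero rows, so rank(M) = 3.
M has 4 columns; by rank–nullity, nullity = 4 − 3 = 1.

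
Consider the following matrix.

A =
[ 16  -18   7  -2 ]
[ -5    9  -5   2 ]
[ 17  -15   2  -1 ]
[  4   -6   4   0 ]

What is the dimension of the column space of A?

Row reduce to echelon form.
R2 ← R2 + (5/16)·R1: [0, 27/8, -45/16, 11/8]
R3 ← R3 − (17/16)·R1: [0, 33/8, -87/16, 9/8]
R4 ← R4 − (1/4)·R1: [0, -3/2, 9/4, 1/2]
R3 ← R3 − (11/9)·R2: [0, 0, -2, -5/9]
R4 ← R4 + (4/9)·R2: [0, 0, 1, 10/9]
R4 ← R4 + (1/2)·R3: [0, 0, 0, 5/6]
Echelon form has 4 nonzero rows, so rank(A) = 4.
The column space has dimension equal to the rank: 4.

4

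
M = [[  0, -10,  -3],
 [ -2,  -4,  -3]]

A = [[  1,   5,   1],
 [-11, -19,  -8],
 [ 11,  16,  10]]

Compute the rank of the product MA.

2

First compute MA:
[[ 77, 142,  50],
 [  9,  18,   0]]
Now row reduce the product.
R2 ← R2 − (9/77)·R1: [0, 108/77, -450/77]
2 nonzero rows, so rank(MA) = 2.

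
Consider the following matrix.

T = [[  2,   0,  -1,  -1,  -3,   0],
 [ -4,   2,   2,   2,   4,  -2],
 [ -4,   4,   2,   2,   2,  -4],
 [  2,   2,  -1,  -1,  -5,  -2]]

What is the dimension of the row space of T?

2

Row reduce to echelon form.
R2 ← R2 + (2)·R1: [0, 2, 0, 0, -2, -2]
R3 ← R3 + (2)·R1: [0, 4, 0, 0, -4, -4]
R4 ← R4 − R1: [0, 2, 0, 0, -2, -2]
R3 ← R3 − (2)·R2: [0, 0, 0, 0, 0, 0]
R4 ← R4 − R2: [0, 0, 0, 0, 0, 0]
Echelon form has 2 nonzero rows, so rank(T) = 2.
The row space has dimension equal to the rank: 2.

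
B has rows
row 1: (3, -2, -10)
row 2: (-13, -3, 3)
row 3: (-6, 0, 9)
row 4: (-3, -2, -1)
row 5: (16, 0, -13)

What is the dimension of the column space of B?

Row reduce to echelon form.
R2 ← R2 + (13/3)·R1: [0, -35/3, -121/3]
R3 ← R3 + (2)·R1: [0, -4, -11]
R4 ← R4 + R1: [0, -4, -11]
R5 ← R5 − (16/3)·R1: [0, 32/3, 121/3]
R3 ← R3 − (12/35)·R2: [0, 0, 99/35]
R4 ← R4 − (12/35)·R2: [0, 0, 99/35]
R5 ← R5 + (32/35)·R2: [0, 0, 121/35]
R4 ← R4 − R3: [0, 0, 0]
R5 ← R5 − (11/9)·R3: [0, 0, 0]
Echelon form has 3 nonzero rows, so rank(B) = 3.
The column space has dimension equal to the rank: 3.

3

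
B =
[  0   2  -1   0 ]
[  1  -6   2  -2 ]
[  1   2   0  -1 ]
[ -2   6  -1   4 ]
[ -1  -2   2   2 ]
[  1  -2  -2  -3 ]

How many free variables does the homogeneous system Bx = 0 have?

Row reduce to echelon form.
Swap R1 ↔ R2
R3 ← R3 − R1: [0, 8, -2, 1]
R4 ← R4 + (2)·R1: [0, -6, 3, 0]
R5 ← R5 + R1: [0, -8, 4, 0]
R6 ← R6 − R1: [0, 4, -4, -1]
R3 ← R3 − (4)·R2: [0, 0, 2, 1]
R4 ← R4 + (3)·R2: [0, 0, 0, 0]
R5 ← R5 + (4)·R2: [0, 0, 0, 0]
R6 ← R6 − (2)·R2: [0, 0, -2, -1]
R6 ← R6 + R3: [0, 0, 0, 0]
3 nonzero rows, so rank(B) = 3.
B has 4 columns; by rank–nullity, nullity = 4 − 3 = 1.

1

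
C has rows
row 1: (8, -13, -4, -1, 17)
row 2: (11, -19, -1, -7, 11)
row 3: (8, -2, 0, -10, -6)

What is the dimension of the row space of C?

3

Row reduce to echelon form.
R2 ← R2 − (11/8)·R1: [0, -9/8, 9/2, -45/8, -99/8]
R3 ← R3 − R1: [0, 11, 4, -9, -23]
R3 ← R3 + (88/9)·R2: [0, 0, 48, -64, -144]
Echelon form has 3 nonzero rows, so rank(C) = 3.
The row space has dimension equal to the rank: 3.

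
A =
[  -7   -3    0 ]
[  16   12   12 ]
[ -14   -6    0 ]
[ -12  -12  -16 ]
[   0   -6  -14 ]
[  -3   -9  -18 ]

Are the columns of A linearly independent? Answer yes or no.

Row reduce A to echelon form.
R2 ← R2 + (16/7)·R1: [0, 36/7, 12]
R3 ← R3 − (2)·R1: [0, 0, 0]
R4 ← R4 − (12/7)·R1: [0, -48/7, -16]
R6 ← R6 − (3/7)·R1: [0, -54/7, -18]
R4 ← R4 + (4/3)·R2: [0, 0, 0]
R5 ← R5 + (7/6)·R2: [0, 0, 0]
R6 ← R6 + (3/2)·R2: [0, 0, 0]
2 pivots among 3 columns.
Only 2 < 3 pivot columns, so the columns are linearly dependent.

no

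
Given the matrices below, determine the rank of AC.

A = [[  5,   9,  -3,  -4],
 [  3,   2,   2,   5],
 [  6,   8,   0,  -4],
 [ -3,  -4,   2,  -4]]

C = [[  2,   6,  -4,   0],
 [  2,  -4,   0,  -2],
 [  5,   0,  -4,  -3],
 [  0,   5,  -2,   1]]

First compute AC:
[[ 13, -26,   0, -13],
 [ 20,  35, -30,  -5],
 [ 28, -16, -16, -20],
 [ -4, -22,  12,  -2]]
Now row reduce the product.
R2 ← R2 − (20/13)·R1: [0, 75, -30, 15]
R3 ← R3 − (28/13)·R1: [0, 40, -16, 8]
R4 ← R4 + (4/13)·R1: [0, -30, 12, -6]
R3 ← R3 − (8/15)·R2: [0, 0, 0, 0]
R4 ← R4 + (2/5)·R2: [0, 0, 0, 0]
2 nonzero rows, so rank(AC) = 2.

2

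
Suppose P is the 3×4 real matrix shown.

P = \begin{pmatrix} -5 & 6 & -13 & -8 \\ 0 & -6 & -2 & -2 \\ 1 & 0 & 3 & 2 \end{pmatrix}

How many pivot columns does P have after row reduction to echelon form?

2

Row reduce to echelon form.
R3 ← R3 + (1/5)·R1: [0, 6/5, 2/5, 2/5]
R3 ← R3 + (1/5)·R2: [0, 0, 0, 0]
Echelon form has 2 nonzero rows, so rank(P) = 2.
Each nonzero row contributes one pivot column: 2 pivot columns.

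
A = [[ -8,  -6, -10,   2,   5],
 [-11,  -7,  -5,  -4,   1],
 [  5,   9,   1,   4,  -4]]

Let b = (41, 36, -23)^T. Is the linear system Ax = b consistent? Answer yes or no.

yes

Row reduce the augmented matrix [A | b].
R2 ← R2 − (11/8)·R1: [0, 5/4, 35/4, -27/4, -47/8, -163/8]
R3 ← R3 + (5/8)·R1: [0, 21/4, -21/4, 21/4, -7/8, 21/8]
R3 ← R3 − (21/5)·R2: [0, 0, -42, 168/5, 119/5, 441/5]
The echelon form has 3 nonzero rows, and every pivot lies in the first 5 columns, so rank(A) = rank([A|b]) = 3.
The system is consistent.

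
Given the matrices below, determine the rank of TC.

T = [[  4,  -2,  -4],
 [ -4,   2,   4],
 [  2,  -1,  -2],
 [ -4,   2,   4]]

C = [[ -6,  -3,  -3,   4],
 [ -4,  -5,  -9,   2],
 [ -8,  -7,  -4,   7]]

First compute TC:
[[ 16,  26,  22, -16],
 [-16, -26, -22,  16],
 [  8,  13,  11,  -8],
 [-16, -26, -22,  16]]
Now row reduce the product.
R2 ← R2 + R1: [0, 0, 0, 0]
R3 ← R3 − (1/2)·R1: [0, 0, 0, 0]
R4 ← R4 + R1: [0, 0, 0, 0]
1 nonzero row, so rank(TC) = 1.

1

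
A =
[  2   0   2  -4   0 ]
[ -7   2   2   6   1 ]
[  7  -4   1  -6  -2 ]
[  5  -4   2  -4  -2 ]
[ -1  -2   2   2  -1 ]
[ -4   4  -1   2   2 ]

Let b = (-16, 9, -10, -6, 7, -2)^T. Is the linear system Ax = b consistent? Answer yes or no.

yes

Row reduce the augmented matrix [A | b].
R2 ← R2 + (7/2)·R1: [0, 2, 9, -8, 1, -47]
R3 ← R3 − (7/2)·R1: [0, -4, -6, 8, -2, 46]
R4 ← R4 − (5/2)·R1: [0, -4, -3, 6, -2, 34]
R5 ← R5 + (1/2)·R1: [0, -2, 3, 0, -1, -1]
R6 ← R6 + (2)·R1: [0, 4, 3, -6, 2, -34]
R3 ← R3 + (2)·R2: [0, 0, 12, -8, 0, -48]
R4 ← R4 + (2)·R2: [0, 0, 15, -10, 0, -60]
R5 ← R5 + R2: [0, 0, 12, -8, 0, -48]
R6 ← R6 − (2)·R2: [0, 0, -15, 10, 0, 60]
R4 ← R4 − (5/4)·R3: [0, 0, 0, 0, 0, 0]
R5 ← R5 − R3: [0, 0, 0, 0, 0, 0]
R6 ← R6 + (5/4)·R3: [0, 0, 0, 0, 0, 0]
The echelon form has 3 nonzero rows, and every pivot lies in the first 5 columns, so rank(A) = rank([A|b]) = 3.
The system is consistent.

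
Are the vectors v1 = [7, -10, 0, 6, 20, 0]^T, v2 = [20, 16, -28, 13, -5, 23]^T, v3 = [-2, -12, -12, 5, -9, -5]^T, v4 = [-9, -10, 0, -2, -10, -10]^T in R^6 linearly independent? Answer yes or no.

no

Form the matrix with these vectors as rows and row reduce.
R2 ← R2 − (20/7)·R1: [0, 312/7, -28, -29/7, -435/7, 23]
R3 ← R3 + (2/7)·R1: [0, -104/7, -12, 47/7, -23/7, -5]
R4 ← R4 + (9/7)·R1: [0, -160/7, 0, 40/7, 110/7, -10]
R3 ← R3 + (1/3)·R2: [0, 0, -64/3, 16/3, -24, 8/3]
R4 ← R4 + (20/39)·R2: [0, 0, -560/39, 140/39, -210/13, 70/39]
R4 ← R4 − (35/52)·R3: [0, 0, 0, 0, 0, 0]
3 nonzero rows, so the 4 vectors span a space of dimension 3.
Since 3 < 4, the vectors are linearly dependent.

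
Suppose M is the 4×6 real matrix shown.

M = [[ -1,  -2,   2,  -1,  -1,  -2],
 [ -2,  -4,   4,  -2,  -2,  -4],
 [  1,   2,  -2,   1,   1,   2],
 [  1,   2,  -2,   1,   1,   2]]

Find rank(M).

1

Row reduce to echelon form.
R2 ← R2 − (2)·R1: [0, 0, 0, 0, 0, 0]
R3 ← R3 + R1: [0, 0, 0, 0, 0, 0]
R4 ← R4 + R1: [0, 0, 0, 0, 0, 0]
Echelon form has 1 nonzero row, so rank(M) = 1.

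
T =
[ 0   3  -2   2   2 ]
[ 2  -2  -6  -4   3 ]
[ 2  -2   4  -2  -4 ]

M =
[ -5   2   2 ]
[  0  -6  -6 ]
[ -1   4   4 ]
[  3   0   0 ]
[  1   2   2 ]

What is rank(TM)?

First compute TM:
[[ 10, -22, -22],
 [-13,  -2,  -2],
 [-24,  24,  24]]
Now row reduce the product.
R2 ← R2 + (13/10)·R1: [0, -153/5, -153/5]
R3 ← R3 + (12/5)·R1: [0, -144/5, -144/5]
R3 ← R3 − (16/17)·R2: [0, 0, 0]
2 nonzero rows, so rank(TM) = 2.

2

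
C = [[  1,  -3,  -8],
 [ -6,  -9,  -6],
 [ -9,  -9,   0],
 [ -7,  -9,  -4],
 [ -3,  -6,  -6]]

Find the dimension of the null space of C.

Row reduce to echelon form.
R2 ← R2 + (6)·R1: [0, -27, -54]
R3 ← R3 + (9)·R1: [0, -36, -72]
R4 ← R4 + (7)·R1: [0, -30, -60]
R5 ← R5 + (3)·R1: [0, -15, -30]
R3 ← R3 − (4/3)·R2: [0, 0, 0]
R4 ← R4 − (10/9)·R2: [0, 0, 0]
R5 ← R5 − (5/9)·R2: [0, 0, 0]
2 nonzero rows, so rank(C) = 2.
C has 3 columns; by rank–nullity, nullity = 3 − 2 = 1.

1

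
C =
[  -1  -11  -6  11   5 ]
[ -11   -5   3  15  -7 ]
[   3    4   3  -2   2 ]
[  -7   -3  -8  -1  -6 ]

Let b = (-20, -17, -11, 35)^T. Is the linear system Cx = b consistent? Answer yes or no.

yes

Row reduce the augmented matrix [C | b].
R2 ← R2 − (11)·R1: [0, 116, 69, -106, -62, 203]
R3 ← R3 + (3)·R1: [0, -29, -15, 31, 17, -71]
R4 ← R4 − (7)·R1: [0, 74, 34, -78, -41, 175]
R3 ← R3 + (1/4)·R2: [0, 0, 9/4, 9/2, 3/2, -81/4]
R4 ← R4 − (37/58)·R2: [0, 0, -581/58, -301/29, -42/29, 91/2]
R4 ← R4 + (1162/261)·R3: [0, 0, 0, 280/29, 455/87, -1295/29]
The echelon form has 4 nonzero rows, and every pivot lies in the first 5 columns, so rank(C) = rank([C|b]) = 4.
The system is consistent.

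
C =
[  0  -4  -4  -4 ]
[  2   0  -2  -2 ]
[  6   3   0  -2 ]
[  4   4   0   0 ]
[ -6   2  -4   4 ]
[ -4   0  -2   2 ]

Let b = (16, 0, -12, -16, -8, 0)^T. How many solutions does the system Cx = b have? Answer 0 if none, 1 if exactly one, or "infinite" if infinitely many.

infinite

Row reduce the augmented matrix [C | b].
Swap R1 ↔ R2
R3 ← R3 − (3)·R1: [0, 3, 6, 4, -12]
R4 ← R4 − (2)·R1: [0, 4, 4, 4, -16]
R5 ← R5 + (3)·R1: [0, 2, -10, -2, -8]
R6 ← R6 + (2)·R1: [0, 0, -6, -2, 0]
R3 ← R3 + (3/4)·R2: [0, 0, 3, 1, 0]
R4 ← R4 + R2: [0, 0, 0, 0, 0]
R5 ← R5 + (1/2)·R2: [0, 0, -12, -4, 0]
R5 ← R5 + (4)·R3: [0, 0, 0, 0, 0]
R6 ← R6 + (2)·R3: [0, 0, 0, 0, 0]
The echelon form has 3 nonzero rows, and every pivot lies in the first 4 columns, so rank(C) = rank([C|b]) = 3.
The system is consistent.
rank = 3 < 4 unknowns, so there are infinitely many solutions.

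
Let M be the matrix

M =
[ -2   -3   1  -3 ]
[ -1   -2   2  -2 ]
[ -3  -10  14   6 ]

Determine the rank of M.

3

Row reduce to echelon form.
R2 ← R2 − (1/2)·R1: [0, -1/2, 3/2, -1/2]
R3 ← R3 − (3/2)·R1: [0, -11/2, 25/2, 21/2]
R3 ← R3 − (11)·R2: [0, 0, -4, 16]
Echelon form has 3 nonzero rows, so rank(M) = 3.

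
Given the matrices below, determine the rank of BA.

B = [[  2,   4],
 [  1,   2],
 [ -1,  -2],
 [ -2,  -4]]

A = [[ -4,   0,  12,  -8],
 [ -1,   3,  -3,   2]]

First compute BA:
[[-12,  12,  12,  -8],
 [ -6,   6,   6,  -4],
 [  6,  -6,  -6,   4],
 [ 12, -12, -12,   8]]
Now row reduce the product.
R2 ← R2 − (1/2)·R1: [0, 0, 0, 0]
R3 ← R3 + (1/2)·R1: [0, 0, 0, 0]
R4 ← R4 + R1: [0, 0, 0, 0]
1 nonzero row, so rank(BA) = 1.

1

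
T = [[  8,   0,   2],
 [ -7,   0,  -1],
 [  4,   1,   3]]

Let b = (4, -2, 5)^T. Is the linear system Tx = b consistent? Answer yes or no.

Row reduce the augmented matrix [T | b].
R2 ← R2 + (7/8)·R1: [0, 0, 3/4, 3/2]
R3 ← R3 − (1/2)·R1: [0, 1, 2, 3]
Swap R2 ↔ R3
The echelon form has 3 nonzero rows, and every pivot lies in the first 3 columns, so rank(T) = rank([T|b]) = 3.
The system is consistent.

yes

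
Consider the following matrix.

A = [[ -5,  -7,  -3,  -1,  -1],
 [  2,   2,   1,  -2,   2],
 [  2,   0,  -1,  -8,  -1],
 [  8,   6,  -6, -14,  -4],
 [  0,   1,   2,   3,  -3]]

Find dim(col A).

Row reduce to echelon form.
R2 ← R2 + (2/5)·R1: [0, -4/5, -1/5, -12/5, 8/5]
R3 ← R3 + (2/5)·R1: [0, -14/5, -11/5, -42/5, -7/5]
R4 ← R4 + (8/5)·R1: [0, -26/5, -54/5, -78/5, -28/5]
R3 ← R3 − (7/2)·R2: [0, 0, -3/2, 0, -7]
R4 ← R4 − (13/2)·R2: [0, 0, -19/2, 0, -16]
R5 ← R5 + (5/4)·R2: [0, 0, 7/4, 0, -1]
R4 ← R4 − (19/3)·R3: [0, 0, 0, 0, 85/3]
R5 ← R5 + (7/6)·R3: [0, 0, 0, 0, -55/6]
R5 ← R5 + (11/34)·R4: [0, 0, 0, 0, 0]
Echelon form has 4 nonzero rows, so rank(A) = 4.
The column space has dimension equal to the rank: 4.

4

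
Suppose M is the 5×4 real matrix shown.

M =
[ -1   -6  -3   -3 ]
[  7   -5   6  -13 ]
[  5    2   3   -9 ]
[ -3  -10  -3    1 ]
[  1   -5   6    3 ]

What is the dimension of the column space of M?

3

Row reduce to echelon form.
R2 ← R2 + (7)·R1: [0, -47, -15, -34]
R3 ← R3 + (5)·R1: [0, -28, -12, -24]
R4 ← R4 − (3)·R1: [0, 8, 6, 10]
R5 ← R5 + R1: [0, -11, 3, 0]
R3 ← R3 − (28/47)·R2: [0, 0, -144/47, -176/47]
R4 ← R4 + (8/47)·R2: [0, 0, 162/47, 198/47]
R5 ← R5 − (11/47)·R2: [0, 0, 306/47, 374/47]
R4 ← R4 + (9/8)·R3: [0, 0, 0, 0]
R5 ← R5 + (17/8)·R3: [0, 0, 0, 0]
Echelon form has 3 nonzero rows, so rank(M) = 3.
The column space has dimension equal to the rank: 3.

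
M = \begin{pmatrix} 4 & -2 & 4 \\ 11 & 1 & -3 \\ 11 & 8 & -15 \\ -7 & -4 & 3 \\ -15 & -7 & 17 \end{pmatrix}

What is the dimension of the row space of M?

Row reduce to echelon form.
R2 ← R2 − (11/4)·R1: [0, 13/2, -14]
R3 ← R3 − (11/4)·R1: [0, 27/2, -26]
R4 ← R4 + (7/4)·R1: [0, -15/2, 10]
R5 ← R5 + (15/4)·R1: [0, -29/2, 32]
R3 ← R3 − (27/13)·R2: [0, 0, 40/13]
R4 ← R4 + (15/13)·R2: [0, 0, -80/13]
R5 ← R5 + (29/13)·R2: [0, 0, 10/13]
R4 ← R4 + (2)·R3: [0, 0, 0]
R5 ← R5 − (1/4)·R3: [0, 0, 0]
Echelon form has 3 nonzero rows, so rank(M) = 3.
The row space has dimension equal to the rank: 3.

3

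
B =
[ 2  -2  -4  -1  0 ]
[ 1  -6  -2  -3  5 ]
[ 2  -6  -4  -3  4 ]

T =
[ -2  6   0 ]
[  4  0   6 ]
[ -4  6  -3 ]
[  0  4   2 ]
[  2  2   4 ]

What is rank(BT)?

First compute BT:
[[  4, -16,  -2],
 [ -8,  -8, -16],
 [ -4, -16, -14]]
Now row reduce the product.
R2 ← R2 + (2)·R1: [0, -40, -20]
R3 ← R3 + R1: [0, -32, -16]
R3 ← R3 − (4/5)·R2: [0, 0, 0]
2 nonzero rows, so rank(BT) = 2.

2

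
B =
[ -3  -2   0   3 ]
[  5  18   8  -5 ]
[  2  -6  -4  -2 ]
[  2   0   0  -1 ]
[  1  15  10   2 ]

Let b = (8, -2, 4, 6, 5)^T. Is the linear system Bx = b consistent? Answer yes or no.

no

Row reduce the augmented matrix [B | b].
R2 ← R2 + (5/3)·R1: [0, 44/3, 8, 0, 34/3]
R3 ← R3 + (2/3)·R1: [0, -22/3, -4, 0, 28/3]
R4 ← R4 + (2/3)·R1: [0, -4/3, 0, 1, 34/3]
R5 ← R5 + (1/3)·R1: [0, 43/3, 10, 3, 23/3]
R3 ← R3 + (1/2)·R2: [0, 0, 0, 0, 15]
R4 ← R4 + (1/11)·R2: [0, 0, 8/11, 1, 136/11]
R5 ← R5 − (43/44)·R2: [0, 0, 24/11, 3, -75/22]
Swap R3 ↔ R4
R5 ← R5 − (3)·R3: [0, 0, 0, 0, -81/2]
R5 ← R5 + (27/10)·R4: [0, 0, 0, 0, 0]
The echelon form has 4 nonzero rows; the last pivot sits in the augmented column, so rank(B) = 3 but rank([B|b]) = 4.
Since the ranks differ, the system is inconsistent.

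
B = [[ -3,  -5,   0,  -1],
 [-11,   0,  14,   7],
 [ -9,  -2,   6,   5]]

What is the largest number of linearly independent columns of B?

Row reduce to echelon form.
R2 ← R2 − (11/3)·R1: [0, 55/3, 14, 32/3]
R3 ← R3 − (3)·R1: [0, 13, 6, 8]
R3 ← R3 − (39/55)·R2: [0, 0, -216/55, 24/55]
Echelon form has 3 nonzero rows, so rank(B) = 3.
The rank gives the maximum number of linearly independent columns: 3.

3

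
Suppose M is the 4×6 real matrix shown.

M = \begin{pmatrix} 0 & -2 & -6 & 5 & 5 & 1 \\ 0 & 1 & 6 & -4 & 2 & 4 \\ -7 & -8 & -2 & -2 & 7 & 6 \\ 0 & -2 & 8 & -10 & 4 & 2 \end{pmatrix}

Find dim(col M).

4

Row reduce to echelon form.
Swap R1 ↔ R3
R3 ← R3 + (2)·R2: [0, 0, 6, -3, 9, 9]
R4 ← R4 + (2)·R2: [0, 0, 20, -18, 8, 10]
R4 ← R4 − (10/3)·R3: [0, 0, 0, -8, -22, -20]
Echelon form has 4 nonzero rows, so rank(M) = 4.
The column space has dimension equal to the rank: 4.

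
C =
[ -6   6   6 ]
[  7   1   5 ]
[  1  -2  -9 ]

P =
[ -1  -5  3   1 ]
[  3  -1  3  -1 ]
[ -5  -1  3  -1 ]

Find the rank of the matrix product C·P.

3

First compute CP:
[[ -6,  18,  18, -18],
 [-29, -41,  39,   1],
 [ 38,   6, -30,  12]]
Now row reduce the product.
R2 ← R2 − (29/6)·R1: [0, -128, -48, 88]
R3 ← R3 + (19/3)·R1: [0, 120, 84, -102]
R3 ← R3 + (15/16)·R2: [0, 0, 39, -39/2]
3 nonzero rows, so rank(CP) = 3.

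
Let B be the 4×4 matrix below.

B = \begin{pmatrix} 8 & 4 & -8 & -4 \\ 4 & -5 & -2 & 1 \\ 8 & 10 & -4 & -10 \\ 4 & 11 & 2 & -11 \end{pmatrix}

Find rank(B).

Row reduce to echelon form.
R2 ← R2 − (1/2)·R1: [0, -7, 2, 3]
R3 ← R3 − R1: [0, 6, 4, -6]
R4 ← R4 − (1/2)·R1: [0, 9, 6, -9]
R3 ← R3 + (6/7)·R2: [0, 0, 40/7, -24/7]
R4 ← R4 + (9/7)·R2: [0, 0, 60/7, -36/7]
R4 ← R4 − (3/2)·R3: [0, 0, 0, 0]
Echelon form has 3 nonzero rows, so rank(B) = 3.

3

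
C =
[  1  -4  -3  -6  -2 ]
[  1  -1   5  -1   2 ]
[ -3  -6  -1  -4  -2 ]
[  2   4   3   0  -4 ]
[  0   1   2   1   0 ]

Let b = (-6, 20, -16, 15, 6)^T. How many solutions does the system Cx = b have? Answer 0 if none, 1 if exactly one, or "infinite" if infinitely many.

infinite

Row reduce the augmented matrix [C | b].
R2 ← R2 − R1: [0, 3, 8, 5, 4, 26]
R3 ← R3 + (3)·R1: [0, -18, -10, -22, -8, -34]
R4 ← R4 − (2)·R1: [0, 12, 9, 12, 0, 27]
R3 ← R3 + (6)·R2: [0, 0, 38, 8, 16, 122]
R4 ← R4 − (4)·R2: [0, 0, -23, -8, -16, -77]
R5 ← R5 − (1/3)·R2: [0, 0, -2/3, -2/3, -4/3, -8/3]
R4 ← R4 + (23/38)·R3: [0, 0, 0, -60/19, -120/19, -60/19]
R5 ← R5 + (1/57)·R3: [0, 0, 0, -10/19, -20/19, -10/19]
R5 ← R5 − (1/6)·R4: [0, 0, 0, 0, 0, 0]
The echelon form has 4 nonzero rows, and every pivot lies in the first 5 columns, so rank(C) = rank([C|b]) = 4.
The system is consistent.
rank = 4 < 5 unknowns, so there are infinitely many solutions.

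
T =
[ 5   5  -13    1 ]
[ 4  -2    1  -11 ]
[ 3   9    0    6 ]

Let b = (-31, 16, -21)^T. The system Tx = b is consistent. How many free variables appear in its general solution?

Row reduce the augmented matrix [T | b].
R2 ← R2 − (4/5)·R1: [0, -6, 57/5, -59/5, 204/5]
R3 ← R3 − (3/5)·R1: [0, 6, 39/5, 27/5, -12/5]
R3 ← R3 + R2: [0, 0, 96/5, -32/5, 192/5]
The echelon form has 3 nonzero rows, and every pivot lies in the first 4 columns, so rank(T) = rank([T|b]) = 3.
The system is consistent.
Free variables = (unknowns) − (rank) = 4 − 3 = 1.

1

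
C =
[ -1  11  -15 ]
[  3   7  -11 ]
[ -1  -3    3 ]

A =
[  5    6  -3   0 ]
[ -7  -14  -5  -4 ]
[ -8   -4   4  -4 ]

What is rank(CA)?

First compute CA:
[[ 38, -100, -112,  16],
 [ 54, -36, -88,  16],
 [ -8,  24,  30,   0]]
Now row reduce the product.
R2 ← R2 − (27/19)·R1: [0, 2016/19, 1352/19, -128/19]
R3 ← R3 + (4/19)·R1: [0, 56/19, 122/19, 64/19]
R3 ← R3 − (1/36)·R2: [0, 0, 40/9, 32/9]
3 nonzero rows, so rank(CA) = 3.

3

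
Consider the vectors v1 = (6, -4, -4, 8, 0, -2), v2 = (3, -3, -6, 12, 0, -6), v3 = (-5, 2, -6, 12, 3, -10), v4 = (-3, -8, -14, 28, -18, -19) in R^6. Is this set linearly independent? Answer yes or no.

Form the matrix with these vectors as rows and row reduce.
R2 ← R2 − (1/2)·R1: [0, -1, -4, 8, 0, -5]
R3 ← R3 + (5/6)·R1: [0, -4/3, -28/3, 56/3, 3, -35/3]
R4 ← R4 + (1/2)·R1: [0, -10, -16, 32, -18, -20]
R3 ← R3 − (4/3)·R2: [0, 0, -4, 8, 3, -5]
R4 ← R4 − (10)·R2: [0, 0, 24, -48, -18, 30]
R4 ← R4 + (6)·R3: [0, 0, 0, 0, 0, 0]
3 nonzero rows, so the 4 vectors span a space of dimension 3.
Since 3 < 4, the vectors are linearly dependent.

no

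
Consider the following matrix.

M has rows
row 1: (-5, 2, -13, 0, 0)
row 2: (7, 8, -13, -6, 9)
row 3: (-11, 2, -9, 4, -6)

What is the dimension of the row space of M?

3

Row reduce to echelon form.
R2 ← R2 + (7/5)·R1: [0, 54/5, -156/5, -6, 9]
R3 ← R3 − (11/5)·R1: [0, -12/5, 98/5, 4, -6]
R3 ← R3 + (2/9)·R2: [0, 0, 38/3, 8/3, -4]
Echelon form has 3 nonzero rows, so rank(M) = 3.
The row space has dimension equal to the rank: 3.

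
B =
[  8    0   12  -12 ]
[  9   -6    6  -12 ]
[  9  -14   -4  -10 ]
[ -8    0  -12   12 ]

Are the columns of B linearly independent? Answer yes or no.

no

Row reduce B to echelon form.
R2 ← R2 − (9/8)·R1: [0, -6, -15/2, 3/2]
R3 ← R3 − (9/8)·R1: [0, -14, -35/2, 7/2]
R4 ← R4 + R1: [0, 0, 0, 0]
R3 ← R3 − (7/3)·R2: [0, 0, 0, 0]
2 pivots among 4 columns.
Only 2 < 4 pivot columns, so the columns are linearly dependent.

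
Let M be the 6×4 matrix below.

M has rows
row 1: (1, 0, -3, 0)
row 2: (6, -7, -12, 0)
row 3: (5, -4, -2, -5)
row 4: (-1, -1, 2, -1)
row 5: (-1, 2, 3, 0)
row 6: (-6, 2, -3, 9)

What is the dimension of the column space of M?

Row reduce to echelon form.
R2 ← R2 − (6)·R1: [0, -7, 6, 0]
R3 ← R3 − (5)·R1: [0, -4, 13, -5]
R4 ← R4 + R1: [0, -1, -1, -1]
R5 ← R5 + R1: [0, 2, 0, 0]
R6 ← R6 + (6)·R1: [0, 2, -21, 9]
R3 ← R3 − (4/7)·R2: [0, 0, 67/7, -5]
R4 ← R4 − (1/7)·R2: [0, 0, -13/7, -1]
R5 ← R5 + (2/7)·R2: [0, 0, 12/7, 0]
R6 ← R6 + (2/7)·R2: [0, 0, -135/7, 9]
R4 ← R4 + (13/67)·R3: [0, 0, 0, -132/67]
R5 ← R5 − (12/67)·R3: [0, 0, 0, 60/67]
R6 ← R6 + (135/67)·R3: [0, 0, 0, -72/67]
R5 ← R5 + (5/11)·R4: [0, 0, 0, 0]
R6 ← R6 − (6/11)·R4: [0, 0, 0, 0]
Echelon form has 4 nonzero rows, so rank(M) = 4.
The column space has dimension equal to the rank: 4.

4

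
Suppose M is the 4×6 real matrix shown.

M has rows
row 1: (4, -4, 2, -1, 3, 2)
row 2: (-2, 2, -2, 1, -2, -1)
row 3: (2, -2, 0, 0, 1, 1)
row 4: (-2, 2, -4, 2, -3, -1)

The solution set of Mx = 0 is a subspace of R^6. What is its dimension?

Row reduce to echelon form.
R2 ← R2 + (1/2)·R1: [0, 0, -1, 1/2, -1/2, 0]
R3 ← R3 − (1/2)·R1: [0, 0, -1, 1/2, -1/2, 0]
R4 ← R4 + (1/2)·R1: [0, 0, -3, 3/2, -3/2, 0]
R3 ← R3 − R2: [0, 0, 0, 0, 0, 0]
R4 ← R4 − (3)·R2: [0, 0, 0, 0, 0, 0]
2 nonzero rows, so rank(M) = 2.
M has 6 columns; by rank–nullity, nullity = 6 − 2 = 4.

4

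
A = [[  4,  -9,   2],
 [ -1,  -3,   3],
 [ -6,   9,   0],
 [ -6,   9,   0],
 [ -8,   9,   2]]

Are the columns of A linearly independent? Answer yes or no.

no

Row reduce A to echelon form.
R2 ← R2 + (1/4)·R1: [0, -21/4, 7/2]
R3 ← R3 + (3/2)·R1: [0, -9/2, 3]
R4 ← R4 + (3/2)·R1: [0, -9/2, 3]
R5 ← R5 + (2)·R1: [0, -9, 6]
R3 ← R3 − (6/7)·R2: [0, 0, 0]
R4 ← R4 − (6/7)·R2: [0, 0, 0]
R5 ← R5 − (12/7)·R2: [0, 0, 0]
2 pivots among 3 columns.
Only 2 < 3 pivot columns, so the columns are linearly dependent.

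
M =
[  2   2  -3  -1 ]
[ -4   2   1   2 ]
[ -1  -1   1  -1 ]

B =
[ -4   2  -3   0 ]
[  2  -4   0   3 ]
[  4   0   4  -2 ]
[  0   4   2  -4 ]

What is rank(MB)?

2

First compute MB:
[[-16,  -8, -20,  16],
 [ 24,  -8,  20,  -4],
 [  6,  -2,   5,  -1]]
Now row reduce the product.
R2 ← R2 + (3/2)·R1: [0, -20, -10, 20]
R3 ← R3 + (3/8)·R1: [0, -5, -5/2, 5]
R3 ← R3 − (1/4)·R2: [0, 0, 0, 0]
2 nonzero rows, so rank(MB) = 2.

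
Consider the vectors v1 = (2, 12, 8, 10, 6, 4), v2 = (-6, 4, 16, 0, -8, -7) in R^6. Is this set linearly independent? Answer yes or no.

yes

Form the matrix with these vectors as rows and row reduce.
R2 ← R2 + (3)·R1: [0, 40, 40, 30, 10, 5]
2 nonzero rows, so the 2 vectors span a space of dimension 2.
Since 2 = 2, the vectors are linearly independent.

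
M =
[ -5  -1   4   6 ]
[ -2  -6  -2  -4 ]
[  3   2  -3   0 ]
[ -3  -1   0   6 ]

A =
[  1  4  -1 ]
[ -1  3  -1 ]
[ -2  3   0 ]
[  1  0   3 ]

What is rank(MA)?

3

First compute MA:
[[ -6, -11,  24],
 [  4, -32,  -4],
 [  7,   9,  -5],
 [  4, -15,  22]]
Now row reduce the product.
R2 ← R2 + (2/3)·R1: [0, -118/3, 12]
R3 ← R3 + (7/6)·R1: [0, -23/6, 23]
R4 ← R4 + (2/3)·R1: [0, -67/3, 38]
R3 ← R3 − (23/236)·R2: [0, 0, 1288/59]
R4 ← R4 − (67/118)·R2: [0, 0, 1840/59]
R4 ← R4 − (10/7)·R3: [0, 0, 0]
3 nonzero rows, so rank(MA) = 3.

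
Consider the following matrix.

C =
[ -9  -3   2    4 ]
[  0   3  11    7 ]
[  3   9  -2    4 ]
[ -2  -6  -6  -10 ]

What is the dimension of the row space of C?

4

Row reduce to echelon form.
R3 ← R3 + (1/3)·R1: [0, 8, -4/3, 16/3]
R4 ← R4 − (2/9)·R1: [0, -16/3, -58/9, -98/9]
R3 ← R3 − (8/3)·R2: [0, 0, -92/3, -40/3]
R4 ← R4 + (16/9)·R2: [0, 0, 118/9, 14/9]
R4 ← R4 + (59/138)·R3: [0, 0, 0, -286/69]
Echelon form has 4 nonzero rows, so rank(C) = 4.
The row space has dimension equal to the rank: 4.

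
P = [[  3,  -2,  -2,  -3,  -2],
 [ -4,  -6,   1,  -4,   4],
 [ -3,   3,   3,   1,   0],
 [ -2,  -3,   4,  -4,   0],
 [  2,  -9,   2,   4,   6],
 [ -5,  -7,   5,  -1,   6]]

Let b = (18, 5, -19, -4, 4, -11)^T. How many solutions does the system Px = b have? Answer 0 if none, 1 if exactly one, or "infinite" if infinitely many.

Row reduce the augmented matrix [P | b].
R2 ← R2 + (4/3)·R1: [0, -26/3, -5/3, -8, 4/3, 29]
R3 ← R3 + R1: [0, 1, 1, -2, -2, -1]
R4 ← R4 + (2/3)·R1: [0, -13/3, 8/3, -6, -4/3, 8]
R5 ← R5 − (2/3)·R1: [0, -23/3, 10/3, 6, 22/3, -8]
R6 ← R6 + (5/3)·R1: [0, -31/3, 5/3, -6, 8/3, 19]
R3 ← R3 + (3/26)·R2: [0, 0, 21/26, -38/13, -24/13, 61/26]
R4 ← R4 − (1/2)·R2: [0, 0, 7/2, -2, -2, -13/2]
R5 ← R5 − (23/26)·R2: [0, 0, 125/26, 170/13, 80/13, -875/26]
R6 ← R6 − (31/26)·R2: [0, 0, 95/26, 46/13, 14/13, -405/26]
R4 ← R4 − (13/3)·R3: [0, 0, 0, 32/3, 6, -50/3]
R5 ← R5 − (125/21)·R3: [0, 0, 0, 640/21, 120/7, -1000/21]
R6 ← R6 − (95/21)·R3: [0, 0, 0, 352/21, 66/7, -550/21]
R5 ← R5 − (20/7)·R4: [0, 0, 0, 0, 0, 0]
R6 ← R6 − (11/7)·R4: [0, 0, 0, 0, 0, 0]
The echelon form has 4 nonzero rows, and every pivot lies in the first 5 columns, so rank(P) = rank([P|b]) = 4.
The system is consistent.
rank = 4 < 5 unknowns, so there are infinitely many solutions.

infinite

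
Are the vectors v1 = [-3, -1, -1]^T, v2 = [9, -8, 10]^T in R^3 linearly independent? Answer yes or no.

Form the matrix with these vectors as rows and row reduce.
R2 ← R2 + (3)·R1: [0, -11, 7]
2 nonzero rows, so the 2 vectors span a space of dimension 2.
Since 2 = 2, the vectors are linearly independent.

yes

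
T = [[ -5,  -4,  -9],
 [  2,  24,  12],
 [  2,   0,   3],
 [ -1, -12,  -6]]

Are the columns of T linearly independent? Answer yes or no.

Row reduce T to echelon form.
R2 ← R2 + (2/5)·R1: [0, 112/5, 42/5]
R3 ← R3 + (2/5)·R1: [0, -8/5, -3/5]
R4 ← R4 − (1/5)·R1: [0, -56/5, -21/5]
R3 ← R3 + (1/14)·R2: [0, 0, 0]
R4 ← R4 + (1/2)·R2: [0, 0, 0]
2 pivots among 3 columns.
Only 2 < 3 pivot columns, so the columns are linearly dependent.

no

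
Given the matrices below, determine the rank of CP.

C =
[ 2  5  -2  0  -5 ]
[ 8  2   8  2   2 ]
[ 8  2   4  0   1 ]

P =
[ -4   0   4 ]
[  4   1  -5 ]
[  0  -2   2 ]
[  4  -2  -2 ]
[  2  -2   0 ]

First compute CP:
[[  2,  19, -21],
 [-12, -22,  34],
 [-22,  -8,  30]]
Now row reduce the product.
R2 ← R2 + (6)·R1: [0, 92, -92]
R3 ← R3 + (11)·R1: [0, 201, -201]
R3 ← R3 − (201/92)·R2: [0, 0, 0]
2 nonzero rows, so rank(CP) = 2.

2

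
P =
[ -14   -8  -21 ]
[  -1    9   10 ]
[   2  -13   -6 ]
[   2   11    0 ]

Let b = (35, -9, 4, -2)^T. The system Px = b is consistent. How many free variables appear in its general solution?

Row reduce the augmented matrix [P | b].
R2 ← R2 − (1/14)·R1: [0, 67/7, 23/2, -23/2]
R3 ← R3 + (1/7)·R1: [0, -99/7, -9, 9]
R4 ← R4 + (1/7)·R1: [0, 69/7, -3, 3]
R3 ← R3 + (99/67)·R2: [0, 0, 1071/134, -1071/134]
R4 ← R4 − (69/67)·R2: [0, 0, -1989/134, 1989/134]
R4 ← R4 + (13/7)·R3: [0, 0, 0, 0]
The echelon form has 3 nonzero rows, and every pivot lies in the first 3 columns, so rank(P) = rank([P|b]) = 3.
The system is consistent.
Free variables = (unknowns) − (rank) = 3 − 3 = 0.

0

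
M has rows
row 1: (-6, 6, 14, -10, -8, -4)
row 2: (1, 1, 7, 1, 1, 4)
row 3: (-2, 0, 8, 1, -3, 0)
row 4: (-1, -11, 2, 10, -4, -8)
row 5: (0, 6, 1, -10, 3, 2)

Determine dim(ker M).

1

Row reduce to echelon form.
R2 ← R2 + (1/6)·R1: [0, 2, 28/3, -2/3, -1/3, 10/3]
R3 ← R3 − (1/3)·R1: [0, -2, 10/3, 13/3, -1/3, 4/3]
R4 ← R4 − (1/6)·R1: [0, -12, -1/3, 35/3, -8/3, -22/3]
R3 ← R3 + R2: [0, 0, 38/3, 11/3, -2/3, 14/3]
R4 ← R4 + (6)·R2: [0, 0, 167/3, 23/3, -14/3, 38/3]
R5 ← R5 − (3)·R2: [0, 0, -27, -8, 4, -8]
R4 ← R4 − (167/38)·R3: [0, 0, 0, -321/38, -33/19, -149/19]
R5 ← R5 + (81/38)·R3: [0, 0, 0, -7/38, 49/19, 37/19]
R5 ← R5 − (7/321)·R4: [0, 0, 0, 0, 280/107, 680/321]
5 nonzero rows, so rank(M) = 5.
M has 6 columns; by rank–nullity, nullity = 6 − 5 = 1.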